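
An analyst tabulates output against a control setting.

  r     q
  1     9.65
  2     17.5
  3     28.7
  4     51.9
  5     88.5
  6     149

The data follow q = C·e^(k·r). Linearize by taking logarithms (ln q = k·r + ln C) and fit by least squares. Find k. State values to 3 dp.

k = 0.547

Taking logs, ln q = k·r + ln C, so regress ln q on r.
Σr = 21.0000, Σ(r)² = 91.0000, Σln q = 21.9223, Σr·ln q = 86.2980.
Equations: 91.0000·k + 21.0000·ln C = 86.2980;  21.0000·k + 6·ln C = 21.9223.
Δ = 91.0000·6 − (21.0000)² = 105.0000; k = (86.2980·6 − 21.0000·21.9223)/105.0000 = 0.54685, ln C = (91.0000·21.9223 − 21.0000·86.2980)/105.0000 = 1.73974.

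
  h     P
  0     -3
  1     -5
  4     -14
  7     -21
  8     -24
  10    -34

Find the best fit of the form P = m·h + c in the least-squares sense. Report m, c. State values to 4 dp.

m = -2.9375, c = -2.1458

Sums needed: Σh·h = 230, Σh = 30, Σ1 = 6.
And Σh·P = -740, ΣP = -101.
XᵀX·[m, c]ᵀ = XᵀP becomes [[230, 30]; [30, 6]]·[m, c]ᵀ = [-740, -101]ᵀ.
Eliminating c: 6·(row 1) − 30·(row 2) gives 480·m = 6·(-740) − 30·(-101) = -1410, so m = -47/16.
Then c = ((-101) − 30·(-47/16))/6 = -103/48.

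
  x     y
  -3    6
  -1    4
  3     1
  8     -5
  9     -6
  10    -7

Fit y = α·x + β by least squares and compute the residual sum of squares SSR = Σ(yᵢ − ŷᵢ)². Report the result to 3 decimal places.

Compute the Gram sums: Σx·x = 264, Σx = 26, Σ1 = 6.
For Aᵀy: Σx·y = -183, Σy = -7.
Normal equations: [[264, 26]; [26, 6]]·[α, β]ᵀ = [-183, -7]ᵀ.
Determinant 264·6 − 26² = 908.
α = ((-183)·6 − 26·(-7))/908 = -229/227; β = (264·(-7) − 26·(-183))/908 = 1455/454.
Residuals: -105/454, -97/454, 373/454, -61/454, -57/454, -53/454; SSR = 373/454.

SSR = 0.822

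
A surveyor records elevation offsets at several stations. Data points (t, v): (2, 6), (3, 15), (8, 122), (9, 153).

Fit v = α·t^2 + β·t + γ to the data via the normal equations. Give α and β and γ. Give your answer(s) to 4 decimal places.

Setting ∂/∂α … = 0 gives: 10754·α + 1276·β + 158·γ = 20360;  1276·α + 158·β + 22·γ = 2410;  158·α + 22·β + 4·γ = 296.
Solving the 3×3 system (Gaussian elimination) gives α = 11/6, β = 215/222, γ = -277/74.

α = 1.8333, β = 0.9685, γ = -3.7432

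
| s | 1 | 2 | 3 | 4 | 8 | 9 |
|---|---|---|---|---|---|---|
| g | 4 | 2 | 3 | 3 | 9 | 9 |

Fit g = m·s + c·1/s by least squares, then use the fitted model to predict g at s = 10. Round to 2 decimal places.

Compute the Gram sums: Σs·s = 175, Σs·1/s = 6, Σ1/s·1/s = 7525/5184.
Right-hand side: Σs·g = 182, Σ1/s·g = 71/8.
So MᵀM·[m, c]ᵀ = Mᵀg: [[175, 6]; [6, 7525/5184]]·[m, c]ᵀ = [182, 71/8]ᵀ.
Δ = 175·(7525/5184) − 6² = 1130251/5184.
m = (182·(7525/5184) − 6·(71/8))/(1130251/5184) = 1093502/1130251; c = (175·(71/8) − 6·182)/(1130251/5184) = 2390472/1130251.
At s = 10: ĝ = (1093502/1130251)·(10) + (2390472/1130251)·(1/10) = 55870336/5651255.

ĝ = 9.89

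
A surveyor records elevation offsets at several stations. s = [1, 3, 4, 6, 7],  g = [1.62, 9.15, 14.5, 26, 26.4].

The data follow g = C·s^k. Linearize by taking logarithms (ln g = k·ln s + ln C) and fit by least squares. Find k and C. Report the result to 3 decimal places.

k = 1.484, C = 1.705

Let Y = ln g. Fitting Y = k·ln s + ln C by least squares:
Σln s = 6.2226, Σ(ln s)² = 10.1257, Σln g = 11.9018, Σln s·ln g = 18.3466.
Equations: 10.1257·k + 6.2226·ln C = 18.3466;  6.2226·k + 5·ln C = 11.9018.
Slope k = (n·Σln s·ln g − Σln s·Σln g)/(n·Σ(ln s)² − (Σln s)²) = (5·18.3466 − 6.2226·11.9018)/11.9082 = 1.48413; ln C = (Σln g − k·Σln s)/n = 0.53334, so C = exp(0.53334) = 1.70461.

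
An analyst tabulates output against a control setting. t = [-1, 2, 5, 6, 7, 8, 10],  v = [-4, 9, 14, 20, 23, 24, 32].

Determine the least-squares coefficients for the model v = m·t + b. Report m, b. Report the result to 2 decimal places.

m = 3.13, b = 0.30

XᵀX·[m, b]ᵀ = Xᵀv reads: 279·m + 37·b = 885;  37·m + 7·b = 118.
(Σt·t = 279, Σt = 37, Σ1 = 7, Σt·v = 885, Σv = 118.)
Eliminating b: 7·(row 1) − 37·(row 2) gives 584·m = 7·885 − 37·118 = 1829, so m = 1829/584.
Then b = (118 − 37·(1829/584))/7 = 177/584.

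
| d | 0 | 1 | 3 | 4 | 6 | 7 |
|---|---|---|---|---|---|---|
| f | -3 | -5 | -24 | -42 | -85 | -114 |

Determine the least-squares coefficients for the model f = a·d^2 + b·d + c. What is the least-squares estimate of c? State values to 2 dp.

XᵀX·[a, b, c]ᵀ = Xᵀf reads: 4035·a + 651·b + 111·c = -9539;  651·a + 111·b + 21·c = -1553;  111·a + 21·b + 6·c = -273.
(Σd^2·d^2 = 4035, Σd^2·d = 651, Σd^2 = 111, Σd·d = 111, Σd = 21, Σ1 = 6, Σd^2·f = -9539, Σd·f = -1553, Σf = -273.)
Row-reducing yields a = -17/8, b = -127/120, c = -149/60.

c = -2.48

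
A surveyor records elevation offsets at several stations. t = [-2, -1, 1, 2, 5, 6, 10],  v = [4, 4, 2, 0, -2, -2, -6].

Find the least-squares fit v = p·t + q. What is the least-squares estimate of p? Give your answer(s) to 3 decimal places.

The normal system AᵀA·[p, q]ᵀ = Aᵀv is [[171, 21]; [21, 7]]·[p, q]ᵀ = [-92, 0]ᵀ.
Eliminating q: 7·(row 1) − 21·(row 2) gives 756·p = 7·(-92) − 21·0 = -644, so p = -23/27.
Then q = (0 − 21·(-23/27))/7 = 23/9.

p = -0.852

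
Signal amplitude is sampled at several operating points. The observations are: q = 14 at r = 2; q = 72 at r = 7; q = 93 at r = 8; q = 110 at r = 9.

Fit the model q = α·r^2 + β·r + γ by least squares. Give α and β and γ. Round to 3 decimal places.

α = 0.997, β = 2.873, γ = 4.209

Setting ∂/∂α … = 0 gives: 13074·α + 1592·β + 198·γ = 18446;  1592·α + 198·β + 26·γ = 2266;  198·α + 26·β + 4·γ = 289.
Inverting the 3×3 Gram matrix, [α, β, γ]ᵀ = [1887/1892, 5435/1892, 7963/1892]ᵀ.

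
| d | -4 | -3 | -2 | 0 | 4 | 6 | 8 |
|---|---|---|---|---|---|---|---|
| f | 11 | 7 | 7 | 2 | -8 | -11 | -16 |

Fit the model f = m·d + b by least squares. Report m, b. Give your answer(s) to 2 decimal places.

m = -2.21, b = 1.70

The normal equations are: 145·m + 9·b = -305;  9·m + 7·b = -8.
Eliminating b: 7·(row 1) − 9·(row 2) gives 934·m = 7·(-305) − 9·(-8) = -2063, so m = -2063/934.
Then b = ((-8) − 9·(-2063/934))/7 = 1585/934.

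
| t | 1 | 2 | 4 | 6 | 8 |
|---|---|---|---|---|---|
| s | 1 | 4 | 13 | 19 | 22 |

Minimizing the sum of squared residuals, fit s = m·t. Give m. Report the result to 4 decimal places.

m = 2.9008

The normal equations are: 121·m = 351.
m = 351/121 = 2.90083.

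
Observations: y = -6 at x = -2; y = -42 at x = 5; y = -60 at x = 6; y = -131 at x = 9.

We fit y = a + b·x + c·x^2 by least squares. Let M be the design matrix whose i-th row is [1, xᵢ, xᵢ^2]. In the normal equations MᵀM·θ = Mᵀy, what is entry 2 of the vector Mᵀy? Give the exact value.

-1737

Entry 2 ↔ basis x, so (Mᵀy)_{2} = Σᵢ (x)·yᵢ = (-2)·(-6) + (5)·(-42) + (6)·(-60) + (9)·(-131) = -1737.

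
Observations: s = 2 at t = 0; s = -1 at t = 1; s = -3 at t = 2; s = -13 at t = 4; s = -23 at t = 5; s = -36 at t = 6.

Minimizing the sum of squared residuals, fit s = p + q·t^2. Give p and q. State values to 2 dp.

p = 1.43, q = -1.01

From the data, Σ1 = 6, Σt^2 = 82, Σt^2·t^2 = 2194.
For Mᵀs: Σs = -74, Σt^2·s = -2092.
So MᵀM·[p, q]ᵀ = Mᵀs: [[6, 82]; [82, 2194]]·[p, q]ᵀ = [-74, -2092]ᵀ.
Eliminating q: 2194·(row 1) − 82·(row 2) gives 6440·p = 2194·(-74) − 82·(-2092) = 9188, so p = 2297/1610.
Then q = ((-2092) − 82·(2297/1610))/2194 = -1621/1610.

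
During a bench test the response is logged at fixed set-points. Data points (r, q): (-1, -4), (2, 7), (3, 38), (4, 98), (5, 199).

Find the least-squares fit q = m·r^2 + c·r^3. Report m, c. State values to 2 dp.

m = -1.59, c = 1.91

AᵀA·[m, c]ᵀ = Aᵀq reads: 979·m + 4423·c = 6909;  4423·m + 20515·c = 32233.
(Σr^2·r^2 = 979, Σr^2·r^3 = 4423, Σr^3·r^3 = 20515, Σr^2·q = 6909, Σr^3·q = 32233.)
Eliminating c: 20515·(row 1) − 4423·(row 2) gives 521256·m = 20515·6909 − 4423·32233 = -828424, so m = -103553/65157.
Then c = (32233 − 4423·(-103553/65157))/20515 = 124700/65157.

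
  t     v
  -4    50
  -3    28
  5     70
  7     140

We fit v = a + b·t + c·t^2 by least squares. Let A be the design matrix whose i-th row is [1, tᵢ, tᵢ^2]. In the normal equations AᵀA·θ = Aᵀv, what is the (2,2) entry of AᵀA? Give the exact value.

99

Row 2 ↔ basis t, column 2 ↔ basis t, so (AᵀA)_{2,2} = Σᵢ (t)·(t) = (-4)·(-4) + (-3)·(-3) + (5)·(5) + (7)·(7) = 99.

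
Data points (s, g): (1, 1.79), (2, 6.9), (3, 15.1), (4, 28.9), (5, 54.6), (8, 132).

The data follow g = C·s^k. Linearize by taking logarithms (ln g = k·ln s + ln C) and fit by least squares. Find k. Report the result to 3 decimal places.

Let Y = ln g. Fitting Y = k·ln s + ln C by least squares:
Sums: Σln s = 6.8669, Σ(ln s)² = 10.5236, Σln g = 17.4751, Σln s·ln g = 25.5758.
Normal system: [[10.5236, 6.8669]; [6.8669, 6]]·[k, ln C]ᵀ = [25.5758, 17.4751]ᵀ.
Solving (det = 15.9867): k = 2.09264, ln C = 0.51752.

k = 2.093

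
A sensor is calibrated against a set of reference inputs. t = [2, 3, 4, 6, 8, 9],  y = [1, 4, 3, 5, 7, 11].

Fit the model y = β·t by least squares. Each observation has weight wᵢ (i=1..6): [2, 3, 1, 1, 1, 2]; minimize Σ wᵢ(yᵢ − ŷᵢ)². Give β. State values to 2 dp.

β = 1.07

Entries of MᵀWM: Σwᵢ·t·t = 313.
And Σwᵢ·t·y = 336.
Normal equations: [[313]]·[β]ᵀ = [336]ᵀ.
β = 336/313 = 1.07348.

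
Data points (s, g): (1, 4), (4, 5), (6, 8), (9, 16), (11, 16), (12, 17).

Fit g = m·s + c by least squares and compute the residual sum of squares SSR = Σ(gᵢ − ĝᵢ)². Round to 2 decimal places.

SSR = 13.44

Sums needed: Σs·s = 399, Σs = 43, Σ1 = 6.
And Σs·g = 596, Σg = 66.
So XᵀX·[m, c]ᵀ = Xᵀg: [[399, 43]; [43, 6]]·[m, c]ᵀ = [596, 66]ᵀ.
Eliminating c: 6·(row 1) − 43·(row 2) gives 545·m = 6·596 − 43·66 = 738, so m = 738/545.
Then c = (66 − 43·(738/545))/6 = 706/545.
Residuals: 736/545, -933/545, -774/545, 1372/545, -104/545, -297/545; SSR = 7326/545.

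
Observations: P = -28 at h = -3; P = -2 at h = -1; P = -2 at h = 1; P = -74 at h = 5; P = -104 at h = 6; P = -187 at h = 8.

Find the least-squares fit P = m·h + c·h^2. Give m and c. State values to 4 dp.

From the data, Σh·h = 136, Σh·h^2 = 826, Σh^2·h^2 = 6100.
And Σh·P = -2406, Σh^2·P = -17818.
Eliminating c: 6100·(row 1) − 826·(row 2) gives 147324·m = 6100·(-2406) − 826·(-17818) = 41068, so m = 10267/36831.
Then c = ((-17818) − 826·(10267/36831))/6100 = -108973/36831.

m = 0.2788, c = -2.9587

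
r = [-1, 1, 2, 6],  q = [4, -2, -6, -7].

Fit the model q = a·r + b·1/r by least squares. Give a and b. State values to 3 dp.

Compute the Gram sums: Σr·r = 42, Σr·1/r = 4, Σ1/r·1/r = 41/18.
And Σr·q = -60, Σ1/r·q = -61/6.
Normal equations: [[42, 4]; [4, 41/18]]·[a, b]ᵀ = [-60, -61/6]ᵀ.
Determinant 42·(41/18) − 4² = 239/3.
a = ((-60)·(41/18) − 4·(-61/6))/(239/3) = -288/239; b = (42·(-61/6) − 4·(-60))/(239/3) = -561/239.

a = -1.205, b = -2.347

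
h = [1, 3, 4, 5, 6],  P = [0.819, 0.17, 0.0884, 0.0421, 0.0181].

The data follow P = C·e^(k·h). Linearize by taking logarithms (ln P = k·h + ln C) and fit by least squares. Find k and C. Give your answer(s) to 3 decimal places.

k = -0.752, C = 1.723

Let Y = ln P. Fitting Y = k·h + ln C by least squares:
Σh = 19.0000, Σ(h)² = 87.0000, Σln P = -11.5771, Σh·ln P = -55.1287.
Equations: 87.0000·k + 19.0000·ln C = -55.1287;  19.0000·k + 5·ln C = -11.5771.
Slope k = (n·Σh·ln P − Σh·Σln P)/(n·Σ(h)² − (Σh)²) = (5·-55.1287 − 19.0000·-11.5771)/74.0000 = -0.75242; ln C = (Σln P − k·Σh)/n = 0.54379, so C = exp(0.54379) = 1.72252.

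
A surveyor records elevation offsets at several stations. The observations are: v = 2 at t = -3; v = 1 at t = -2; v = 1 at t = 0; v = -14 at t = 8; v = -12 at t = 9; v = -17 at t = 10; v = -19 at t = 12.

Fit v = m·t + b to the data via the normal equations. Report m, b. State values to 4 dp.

m = -1.4536, b = -1.2256

Compute the Gram sums: Σt·t = 402, Σt = 34, Σ1 = 7.
For Aᵀv: Σt·v = -626, Σv = -58.
So AᵀA·[m, b]ᵀ = Aᵀv: [[402, 34]; [34, 7]]·[m, b]ᵀ = [-626, -58]ᵀ.
Δ = 402·7 − 34² = 1658.
m = ((-626)·7 − 34·(-58))/1658 = -1205/829; b = (402·(-58) − 34·(-626))/1658 = -1016/829.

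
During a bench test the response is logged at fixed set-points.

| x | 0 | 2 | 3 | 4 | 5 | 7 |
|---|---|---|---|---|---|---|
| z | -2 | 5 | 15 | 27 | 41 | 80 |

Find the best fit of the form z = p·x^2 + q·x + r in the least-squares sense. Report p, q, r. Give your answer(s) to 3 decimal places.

p = 1.532, q = 1.037, r = -2.266

Setting ∂/∂p … = 0 gives: 3379·p + 567·q + 103·r = 5532;  567·p + 103·q + 21·r = 928;  103·p + 21·q + 6·r = 166.
(Σx^2·x^2 = 3379, Σx^2·x = 567, Σx^2 = 103, Σx·x = 103, Σx = 21, Σ1 = 6, Σx^2·z = 5532, Σx·z = 928, Σz = 166.)
Inverting the 3×3 Gram matrix, [p, q, r]ᵀ = [95/62, 3793/3658, -4145/1829]ᵀ.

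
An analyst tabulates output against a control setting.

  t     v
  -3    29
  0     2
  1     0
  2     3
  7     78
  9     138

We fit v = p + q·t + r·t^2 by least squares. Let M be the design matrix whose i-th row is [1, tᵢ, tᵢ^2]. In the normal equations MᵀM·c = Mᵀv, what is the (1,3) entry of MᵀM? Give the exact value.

144

Row 1 ↔ basis 1, column 3 ↔ basis t^2, so (MᵀM)_{1,3} = Σᵢ t^2 = (1)·(9) + (1)·(0) + (1)·(1) + (1)·(4) + (1)·(49) + (1)·(81) = 144.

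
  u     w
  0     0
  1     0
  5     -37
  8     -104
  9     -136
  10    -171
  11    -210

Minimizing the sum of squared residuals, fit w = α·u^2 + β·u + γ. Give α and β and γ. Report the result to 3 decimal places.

α = -1.977, β = 2.723, γ = -0.418

XᵀX·[α, β, γ]ᵀ = Xᵀw reads: 35924·α + 3698·β + 392·γ = -61107;  3698·α + 392·β + 44·γ = -6261;  392·α + 44·β + 7·γ = -658.
Solving the 3×3 system (Gaussian elimination) gives α = -207587/105014, β = 40851/15002, γ = -1688/4039.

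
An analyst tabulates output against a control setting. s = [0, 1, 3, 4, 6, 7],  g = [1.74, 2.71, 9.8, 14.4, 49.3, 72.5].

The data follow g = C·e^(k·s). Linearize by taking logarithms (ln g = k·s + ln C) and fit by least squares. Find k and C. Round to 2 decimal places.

Let Y = ln g. Fitting Y = k·s + ln C by least squares:
Σs = 21.0000, Σ(s)² = 111.0000, Σln g = 14.6820, Σs·ln g = 71.8857.
Equations: 111.0000·k + 21.0000·ln C = 71.8857;  21.0000·k + 6·ln C = 14.6820.
Solving (det = 225.0000): k = 0.54664, ln C = 0.53377, so C = exp(0.53377) = 1.70535.

k = 0.55, C = 1.71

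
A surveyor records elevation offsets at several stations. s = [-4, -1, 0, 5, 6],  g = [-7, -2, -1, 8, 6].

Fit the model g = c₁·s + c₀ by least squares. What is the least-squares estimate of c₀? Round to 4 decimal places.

c₀ = -0.9153

From the data, Σs·s = 78, Σs = 6, Σ1 = 5.
And Σs·g = 106, Σg = 4.
Normal equations: [[78, 6]; [6, 5]]·[c₁, c₀]ᵀ = [106, 4]ᵀ.
Determinant 78·5 − 6² = 354.
c₁ = (106·5 − 6·4)/354 = 253/177; c₀ = (78·4 − 6·106)/354 = -54/59.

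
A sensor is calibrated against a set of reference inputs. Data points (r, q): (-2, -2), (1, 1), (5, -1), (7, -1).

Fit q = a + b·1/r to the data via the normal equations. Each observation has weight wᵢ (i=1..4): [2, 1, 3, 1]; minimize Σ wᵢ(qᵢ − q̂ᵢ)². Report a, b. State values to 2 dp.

a = -1.20, b = 1.92

The normal system AᵀWA·[a, b]ᵀ = AᵀWq is [[7, 26/35]; [26/35, 4019/2450]]·[a, b]ᵀ = [-7, 79/35]ᵀ.
Eliminating b: (4019/2450)·(row 1) − (26/35)·(row 2) gives (26781/2450)·a = (4019/2450)·(-7) − (26/35)·(79/35) = -32241/2450, so a = -10747/8927.
Then b = ((79/35) − (26/35)·(-10747/8927))/(4019/2450) = 17150/8927.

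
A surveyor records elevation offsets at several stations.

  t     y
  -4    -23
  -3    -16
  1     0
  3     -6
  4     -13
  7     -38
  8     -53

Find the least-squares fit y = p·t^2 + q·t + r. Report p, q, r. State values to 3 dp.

p = -0.980, q = 1.506, r = -1.778

Normal-equation sums: Σt^2·t^2 = 7172, Σt^2·t = 856, Σt^2 = 164, Σt·t = 164, Σt = 16, Σ1 = 7.
Moment sums: Σt^2·y = -6028, Σt·y = -620, Σy = -149.
XᵀX·[p, q, r]ᵀ = Xᵀy becomes [[7172, 856, 164]; [856, 164, 16]; [164, 16, 7]]·[p, q, r]ᵀ = [-6028, -620, -149]ᵀ.
Row-reducing yields p = -27542/28117, q = 42337/28117, r = -49991/28117.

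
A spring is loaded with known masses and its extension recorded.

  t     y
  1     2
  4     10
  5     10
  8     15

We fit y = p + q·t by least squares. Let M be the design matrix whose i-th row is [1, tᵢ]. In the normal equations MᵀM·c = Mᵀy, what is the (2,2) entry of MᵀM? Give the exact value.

Row 2 ↔ basis t, column 2 ↔ basis t, so (MᵀM)_{2,2} = Σᵢ (t)·(t) = (1)·(1) + (4)·(4) + (5)·(5) + (8)·(8) = 106.

106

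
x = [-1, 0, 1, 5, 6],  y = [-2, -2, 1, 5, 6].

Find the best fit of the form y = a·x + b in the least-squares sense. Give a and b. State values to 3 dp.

Sums needed: Σx·x = 63, Σx = 11, Σ1 = 5.
For Mᵀy: Σx·y = 64, Σy = 8.
MᵀM·[a, b]ᵀ = Mᵀy becomes [[63, 11]; [11, 5]]·[a, b]ᵀ = [64, 8]ᵀ.
Determinant 63·5 − 11² = 194.
a = (64·5 − 11·8)/194 = 116/97; b = (63·8 − 11·64)/194 = -100/97.

a = 1.196, b = -1.031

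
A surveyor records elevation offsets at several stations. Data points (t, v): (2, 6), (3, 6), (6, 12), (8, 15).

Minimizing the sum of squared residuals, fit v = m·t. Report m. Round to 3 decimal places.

Entries of AᵀA: Σt·t = 113.
For Aᵀv: Σt·v = 222.
So AᵀA·[m]ᵀ = Aᵀv: [[113]]·[m]ᵀ = [222]ᵀ.
Hence m = 222 / 113 ≈ 1.9646.

m = 1.965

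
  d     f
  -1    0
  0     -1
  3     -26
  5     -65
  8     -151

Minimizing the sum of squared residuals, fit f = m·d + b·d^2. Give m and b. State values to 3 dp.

m = -2.724, b = -2.023

Sums needed: Σd·d = 99, Σd·d^2 = 663, Σd^2·d^2 = 4803.
For Aᵀf: Σd·f = -1611, Σd^2·f = -11523.
Eliminating b: 4803·(row 1) − 663·(row 2) gives 35928·m = 4803·(-1611) − 663·(-11523) = -97884, so m = -2719/998.
Then b = ((-11523) − 663·(-2719/998))/4803 = -2019/998.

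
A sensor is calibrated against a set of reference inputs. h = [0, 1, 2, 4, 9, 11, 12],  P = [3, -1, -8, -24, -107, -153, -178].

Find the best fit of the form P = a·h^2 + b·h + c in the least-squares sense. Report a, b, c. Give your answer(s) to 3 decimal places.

a = -1.006, b = -3.080, c = 3.025

From the data, Σh^2·h^2 = 42211, Σh^2·h = 3861, Σh^2 = 367, Σh·h = 367, Σh = 39, Σ1 = 7.
Moment sums: Σh^2·P = -53229, Σh·P = -4895, ΣP = -468.
XᵀX·[a, b, c]ᵀ = XᵀP becomes [[42211, 3861, 367]; [3861, 367, 39]; [367, 39, 7]]·[a, b, c]ᵀ = [-53229, -4895, -468]ᵀ.
Inverting the 3×3 Gram matrix, [a, b, c]ᵀ = [-164247/163334, -503083/163334, 247041/81667]ᵀ.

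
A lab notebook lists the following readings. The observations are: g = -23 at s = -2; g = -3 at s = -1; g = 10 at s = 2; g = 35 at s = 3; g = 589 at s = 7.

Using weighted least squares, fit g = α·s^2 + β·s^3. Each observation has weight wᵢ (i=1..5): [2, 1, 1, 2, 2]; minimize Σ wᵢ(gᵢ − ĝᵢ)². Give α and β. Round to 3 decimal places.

α = -1.945, β = 1.995

Sums needed: Σwᵢ·s^2·s^2 = 5013, Σwᵢ·s^2·s^3 = 34067, Σwᵢ·s^3·s^3 = 236949.
And Σwᵢ·s^2·g = 58205, Σwᵢ·s^3·g = 406395.
MᵀWM·[α, β]ᵀ = MᵀWg becomes [[5013, 34067]; [34067, 236949]]·[α, β]ᵀ = [58205, 406395]ᵀ.
Determinant 5013·236949 − 34067² = 27264848.
α = (58205·236949 − 34067·406395)/27264848 = -174480/89687; β = (5013·406395 − 34067·58205)/27264848 = 3399275/1704053.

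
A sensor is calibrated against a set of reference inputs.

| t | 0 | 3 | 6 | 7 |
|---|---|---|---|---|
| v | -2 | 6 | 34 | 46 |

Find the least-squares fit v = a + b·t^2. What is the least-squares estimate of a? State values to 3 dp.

Sums needed: Σ1 = 4, Σt^2 = 94, Σt^2·t^2 = 3778.
Right-hand side: Σv = 84, Σt^2·v = 3532.
Normal equations: [[4, 94]; [94, 3778]]·[a, b]ᵀ = [84, 3532]ᵀ.
det = 4·3778 − 94² = 6276.
a = (84·3778 − 94·3532)/6276 = -3664/1569; b = (4·3532 − 94·84)/6276 = 1558/1569.

a = -2.335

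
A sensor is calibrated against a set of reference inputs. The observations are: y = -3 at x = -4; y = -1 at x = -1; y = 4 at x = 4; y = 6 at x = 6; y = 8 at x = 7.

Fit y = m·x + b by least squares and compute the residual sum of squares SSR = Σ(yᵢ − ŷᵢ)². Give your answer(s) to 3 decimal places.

SSR = 1.164

The normal system AᵀA·[m, b]ᵀ = Aᵀy is [[118, 12]; [12, 5]]·[m, b]ᵀ = [121, 14]ᵀ.
det = 118·5 − 12² = 446.
m = (121·5 − 12·14)/446 = 437/446; b = (118·14 − 12·121)/446 = 100/223.
Residuals: 105/223, -209/446, -82/223, -73/223, 309/446; SSR = 519/446.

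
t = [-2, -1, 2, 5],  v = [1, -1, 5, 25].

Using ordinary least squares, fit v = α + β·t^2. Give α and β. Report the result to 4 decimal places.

The normal system XᵀX·[α, β]ᵀ = Xᵀv is [[4, 34]; [34, 658]]·[α, β]ᵀ = [30, 648]ᵀ.
Eliminating β: 658·(row 1) − 34·(row 2) gives 1476·α = 658·30 − 34·648 = -2292, so α = -191/123.
Then β = (648 − 34·(-191/123))/658 = 131/123.

α = -1.5528, β = 1.0650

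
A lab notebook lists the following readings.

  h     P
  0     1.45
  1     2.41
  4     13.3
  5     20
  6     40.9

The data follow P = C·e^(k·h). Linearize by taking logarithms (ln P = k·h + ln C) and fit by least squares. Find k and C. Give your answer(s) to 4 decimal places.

Taking logs, ln P = k·h + ln C, so regress ln P on h.
Sums: Σh = 16.0000, Σ(h)² = 78.0000, Σln P = 10.5458, Σh·ln P = 48.4761.
Normal system: [[78.0000, 16.0000]; [16.0000, 5]]·[k, ln C]ᵀ = [48.4761, 10.5458]ᵀ.
Solving (det = 134.0000): k = 0.54961, ln C = 0.35042, so C = exp(0.35042) = 1.41966.

k = 0.5496, C = 1.4197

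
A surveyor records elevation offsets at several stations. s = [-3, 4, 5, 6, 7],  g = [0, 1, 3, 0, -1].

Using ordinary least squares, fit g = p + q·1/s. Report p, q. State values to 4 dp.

p = 0.4293, q = 2.0022

With design matrix X, XᵀX = [[5, 179/420]; [179/420, 46181/176400]] and Xᵀg = [3, 99/140]ᵀ.
Determinant 5·(46181/176400) − (179/420)² = 1381/1225.
p = (3·(46181/176400) − (179/420)·(99/140))/(1381/1225) = 7115/16572; q = (5·(99/140) − (179/420)·3)/(1381/1225) = 2765/1381.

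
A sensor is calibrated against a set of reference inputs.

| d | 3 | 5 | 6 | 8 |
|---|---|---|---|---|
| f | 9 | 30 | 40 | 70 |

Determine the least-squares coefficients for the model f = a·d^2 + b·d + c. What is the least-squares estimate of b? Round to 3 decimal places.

The normal system AᵀA·[a, b, c]ᵀ = Aᵀf is [[6098, 880, 134]; [880, 134, 22]; [134, 22, 4]]·[a, b, c]ᵀ = [6751, 977, 149]ᵀ.
Inverting the 3×3 Gram matrix, [a, b, c]ᵀ = [3/4, 201/52, -475/52]ᵀ.

b = 3.865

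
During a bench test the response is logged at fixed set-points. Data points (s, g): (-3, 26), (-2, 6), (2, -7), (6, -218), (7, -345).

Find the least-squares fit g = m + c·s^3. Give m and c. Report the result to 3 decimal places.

Entries of MᵀM: Σ1 = 5, Σs^3 = 532, Σs^3·s^3 = 165162.
Moment sums: Σg = -538, Σs^3·g = -166229.
Δ = 5·165162 − 532² = 542786.
m = ((-538)·165162 − 532·(-166229))/542786 = -211664/271393; c = (5·(-166229) − 532·(-538))/542786 = -544929/542786.

m = -0.780, c = -1.004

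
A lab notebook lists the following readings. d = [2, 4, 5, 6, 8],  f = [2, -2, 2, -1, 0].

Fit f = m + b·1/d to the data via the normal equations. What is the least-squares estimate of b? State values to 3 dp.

Sums needed: Σ1 = 5, Σ1/d = 149/120, Σ1/d·1/d = 5701/14400.
Right-hand side: Σf = 1, Σ1/d·f = 11/15.
So MᵀM·[m, b]ᵀ = Mᵀf: [[5, 149/120]; [149/120, 5701/14400]]·[m, b]ᵀ = [1, 11/15]ᵀ.
Eliminating b: (5701/14400)·(row 1) − (149/120)·(row 2) gives (197/450)·m = (5701/14400)·1 − (149/120)·(11/15) = -7411/14400, so m = -7411/6304.
Then b = ((11/15) − (149/120)·(-7411/6304))/(5701/14400) = 4365/788.

b = 5.539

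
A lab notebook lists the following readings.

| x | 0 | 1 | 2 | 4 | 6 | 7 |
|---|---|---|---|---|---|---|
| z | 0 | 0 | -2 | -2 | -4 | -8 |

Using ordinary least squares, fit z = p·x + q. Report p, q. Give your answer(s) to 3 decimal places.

p = -0.983, q = 0.610

Compute the Gram sums: Σx·x = 106, Σx = 20, Σ1 = 6.
Right-hand side: Σx·z = -92, Σz = -16.
Normal equations: [[106, 20]; [20, 6]]·[p, q]ᵀ = [-92, -16]ᵀ.
Eliminating q: 6·(row 1) − 20·(row 2) gives 236·p = 6·(-92) − 20·(-16) = -232, so p = -58/59.
Then q = ((-16) − 20·(-58/59))/6 = 36/59.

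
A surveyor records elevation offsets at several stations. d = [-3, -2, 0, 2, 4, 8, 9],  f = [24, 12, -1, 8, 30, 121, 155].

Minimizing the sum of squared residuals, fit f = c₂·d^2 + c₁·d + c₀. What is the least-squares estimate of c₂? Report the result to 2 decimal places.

The normal system XᵀX·[c₂, c₁, c₀]ᵀ = Xᵀf is [[11026, 1278, 178]; [1278, 178, 18]; [178, 18, 7]]·[c₂, c₁, c₀]ᵀ = [21075, 2403, 349]ᵀ.
Solving the 3×3 system (Gaussian elimination) gives c₂ = 650951/320664, c₁ = -129531/106888, c₀ = 3499/2586.

c₂ = 2.03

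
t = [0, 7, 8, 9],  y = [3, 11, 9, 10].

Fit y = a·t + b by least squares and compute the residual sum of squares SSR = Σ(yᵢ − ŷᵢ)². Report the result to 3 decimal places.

Forming AᵀA = [[194, 24]; [24, 4]] and Aᵀy = [239, 33]ᵀ gives AᵀA·[a, b]ᵀ = Aᵀy.
Determinant 194·4 − 24² = 200.
a = (239·4 − 24·33)/200 = 41/50; b = (194·33 − 24·239)/200 = 333/100.
Residuals: -33/100, 193/100, -89/100, -71/100; SSR = 513/100.

SSR = 5.130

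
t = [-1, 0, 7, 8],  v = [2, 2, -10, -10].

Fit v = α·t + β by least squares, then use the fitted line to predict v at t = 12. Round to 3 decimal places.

Entries of AᵀA: Σt·t = 114, Σt = 14, Σ1 = 4.
And Σt·v = -152, Σv = -16.
AᵀA·[α, β]ᵀ = Aᵀv becomes [[114, 14]; [14, 4]]·[α, β]ᵀ = [-152, -16]ᵀ.
Eliminating β: 4·(row 1) − 14·(row 2) gives 260·α = 4·(-152) − 14·(-16) = -384, so α = -96/65.
Then β = ((-16) − 14·(-96/65))/4 = 76/65.
At t = 12: v̂ = (-96/65)·(12) + (76/65)·(1) = -1076/65.

v̂ = -16.554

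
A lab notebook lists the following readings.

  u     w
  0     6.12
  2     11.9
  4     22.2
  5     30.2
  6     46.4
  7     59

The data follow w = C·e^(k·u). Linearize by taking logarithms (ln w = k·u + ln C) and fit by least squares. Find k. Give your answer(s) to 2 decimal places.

With ln wᵢ as the transformed response and uᵢ as the regressor:
XᵀX = [[130.0000, 24.0000]; [24.0000, 6]], rhs = [85.9592, 18.7109]ᵀ  (here Σu = 24.0000, Σ(u)² = 130.0000, Σln w = 18.7109, Σu·ln w = 85.9592).
Solving (det = 204.0000): k = 0.32693, ln C = 1.81075.

k = 0.33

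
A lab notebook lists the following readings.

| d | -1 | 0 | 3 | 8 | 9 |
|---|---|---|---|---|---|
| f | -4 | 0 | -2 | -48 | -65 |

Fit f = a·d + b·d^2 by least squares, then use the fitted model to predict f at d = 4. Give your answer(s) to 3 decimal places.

The normal equations are: 155·a + 1267·b = -971;  1267·a + 10739·b = -8359.
det = 155·10739 − 1267² = 59256.
a = ((-971)·10739 − 1267·(-8359))/59256 = 13607/4938; b = (155·(-8359) − 1267·(-971))/59256 = -5449/4938.
At d = 4: f̂ = (13607/4938)·(4) + (-5449/4938)·(16) = -16378/2469.

f̂ = -6.633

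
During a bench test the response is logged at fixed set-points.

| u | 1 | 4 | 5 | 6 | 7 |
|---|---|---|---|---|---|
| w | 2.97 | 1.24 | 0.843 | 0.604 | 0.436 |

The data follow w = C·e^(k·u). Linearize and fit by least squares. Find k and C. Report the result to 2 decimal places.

Let Y = ln w. Fitting Y = k·u + ln C by least squares:
XᵀX = [[127.0000, 23.0000]; [23.0000, 5]], rhs = [-7.7408, -0.2014]ᵀ  (here Σu = 23.0000, Σ(u)² = 127.0000, Σln w = -0.2014, Σu·ln w = -7.7408).
Solving (det = 106.0000): k = -0.32143, ln C = 1.43830, so C = exp(1.43830) = 4.21352.

k = -0.32, C = 4.21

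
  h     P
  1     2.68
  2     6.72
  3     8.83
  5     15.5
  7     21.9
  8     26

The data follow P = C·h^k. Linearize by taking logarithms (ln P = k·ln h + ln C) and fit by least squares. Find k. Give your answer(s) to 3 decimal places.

k = 1.059

Linearized form: ln P = k·ln h + ln C. From the 6 transformed points,
Sums: Σln h = 7.4265, Σ(ln h)² = 12.3883, Σln P = 14.1545, Σln h·ln P = 20.9057.
Normal system: [[12.3883, 7.4265]; [7.4265, 6]]·[k, ln C]ᵀ = [20.9057, 14.1545]ᵀ.
Δ = 12.3883·6 − (7.4265)² = 19.1764; k = (20.9057·6 − 7.4265·14.1545)/19.1764 = 1.05939, ln C = (12.3883·14.1545 − 7.4265·20.9057)/19.1764 = 1.04781.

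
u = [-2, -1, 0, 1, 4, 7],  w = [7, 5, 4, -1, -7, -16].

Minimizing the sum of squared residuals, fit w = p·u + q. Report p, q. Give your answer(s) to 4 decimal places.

p = -2.5739, q = 2.5275

MᵀM·[p, q]ᵀ = Mᵀw reads: 71·p + 9·q = -160;  9·p + 6·q = -8.
(Σu·u = 71, Σu = 9, Σ1 = 6, Σu·w = -160, Σw = -8.)
Eliminating q: 6·(row 1) − 9·(row 2) gives 345·p = 6·(-160) − 9·(-8) = -888, so p = -296/115.
Then q = ((-8) − 9·(-296/115))/6 = 872/345.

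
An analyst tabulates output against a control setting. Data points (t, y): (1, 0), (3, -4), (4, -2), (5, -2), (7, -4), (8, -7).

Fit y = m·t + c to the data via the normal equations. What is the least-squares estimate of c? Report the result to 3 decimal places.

Forming AᵀA = [[164, 28]; [28, 6]] and Aᵀy = [-114, -19]ᵀ gives AᵀA·[m, c]ᵀ = Aᵀy.
Δ = 164·6 − 28² = 200.
m = ((-114)·6 − 28·(-19))/200 = -19/25; c = (164·(-19) − 28·(-114))/200 = 19/50.

c = 0.380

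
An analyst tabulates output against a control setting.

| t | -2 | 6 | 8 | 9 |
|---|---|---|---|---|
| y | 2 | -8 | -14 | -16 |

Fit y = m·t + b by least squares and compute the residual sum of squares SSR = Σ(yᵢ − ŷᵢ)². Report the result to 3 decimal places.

The normal system MᵀM·[m, b]ᵀ = Mᵀy is [[185, 21]; [21, 4]]·[m, b]ᵀ = [-308, -36]ᵀ.
det = 185·4 − 21² = 299.
m = ((-308)·4 − 21·(-36))/299 = -476/299; b = (185·(-36) − 21·(-308))/299 = -192/299.
Residuals: -162/299, 656/299, -186/299, -308/299; SSR = 1960/299.

SSR = 6.555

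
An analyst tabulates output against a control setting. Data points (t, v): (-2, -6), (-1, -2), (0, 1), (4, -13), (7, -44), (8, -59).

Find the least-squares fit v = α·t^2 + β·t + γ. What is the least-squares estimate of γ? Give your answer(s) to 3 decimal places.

γ = 0.302

From the data, Σt^2·t^2 = 6770, Σt^2·t = 910, Σt^2 = 134, Σt·t = 134, Σt = 16, Σ1 = 6.
Right-hand side: Σt^2·v = -6166, Σt·v = -818, Σv = -123.
Inverting the 3×3 Gram matrix, [α, β, γ]ᵀ = [-20731/19778, 19337/19778, 2989/9889]ᵀ.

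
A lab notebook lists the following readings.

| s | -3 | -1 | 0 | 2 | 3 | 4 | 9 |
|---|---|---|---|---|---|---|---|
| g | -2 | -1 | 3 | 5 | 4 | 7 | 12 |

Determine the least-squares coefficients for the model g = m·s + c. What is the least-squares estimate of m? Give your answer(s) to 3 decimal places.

Setting ∂/∂m … = 0 gives: 120·m + 14·c = 165;  14·m + 7·c = 28.
(Σs·s = 120, Σs = 14, Σ1 = 7, Σs·g = 165, Σg = 28.)
Eliminating c: 7·(row 1) − 14·(row 2) gives 644·m = 7·165 − 14·28 = 763, so m = 109/92.
Then c = (28 − 14·(109/92))/7 = 75/46.

m = 1.185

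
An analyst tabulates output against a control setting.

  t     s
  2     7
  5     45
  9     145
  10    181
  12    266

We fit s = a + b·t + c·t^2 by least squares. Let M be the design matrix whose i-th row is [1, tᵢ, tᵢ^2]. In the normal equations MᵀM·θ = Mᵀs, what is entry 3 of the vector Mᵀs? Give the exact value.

69302

Entry 3 ↔ basis t^2, so (Mᵀs)_{3} = Σᵢ (t^2)·sᵢ = (4)·(7) + (25)·(45) + (81)·(145) + (100)·(181) + (144)·(266) = 69302.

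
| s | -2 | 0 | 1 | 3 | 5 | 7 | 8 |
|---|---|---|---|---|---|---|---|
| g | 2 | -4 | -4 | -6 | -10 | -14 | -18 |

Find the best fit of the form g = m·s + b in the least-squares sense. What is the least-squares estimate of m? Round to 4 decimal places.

Compute the Gram sums: Σs·s = 152, Σs = 22, Σ1 = 7.
Moment sums: Σs·g = -318, Σg = -54.
So AᵀA·[m, b]ᵀ = Aᵀg: [[152, 22]; [22, 7]]·[m, b]ᵀ = [-318, -54]ᵀ.
det = 152·7 − 22² = 580.
m = ((-318)·7 − 22·(-54))/580 = -519/290; b = (152·(-54) − 22·(-318))/580 = -303/145.

m = -1.7897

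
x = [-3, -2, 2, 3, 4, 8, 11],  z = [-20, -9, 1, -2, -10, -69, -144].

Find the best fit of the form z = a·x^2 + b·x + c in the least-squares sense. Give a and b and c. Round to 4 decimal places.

Normal-equation sums: Σx^2·x^2 = 19187, Σx^2·x = 1907, Σx^2 = 227, Σx·x = 227, Σx = 23, Σ1 = 7.
For Aᵀz: Σx^2·z = -22230, Σx·z = -2102, Σz = -253.
Inverting the 3×3 Gram matrix, [a, b, c]ᵀ = [-1134685/774372, 2202529/774372, 130943/64531]ᵀ.

a = -1.4653, b = 2.8443, c = 2.0291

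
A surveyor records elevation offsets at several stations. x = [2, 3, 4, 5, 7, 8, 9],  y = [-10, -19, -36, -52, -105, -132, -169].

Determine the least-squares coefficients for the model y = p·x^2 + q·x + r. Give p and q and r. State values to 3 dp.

Setting ∂/∂p … = 0 gives: 14036·p + 1808·q + 248·r = -29369;  1808·p + 248·q + 38·r = -3793;  248·p + 38·q + 7·r = -523.
Inverting the 3×3 Gram matrix, [p, q, r]ᵀ = [-20593/10164, -4481/10164, -915/1694]ᵀ.

p = -2.026, q = -0.441, r = -0.540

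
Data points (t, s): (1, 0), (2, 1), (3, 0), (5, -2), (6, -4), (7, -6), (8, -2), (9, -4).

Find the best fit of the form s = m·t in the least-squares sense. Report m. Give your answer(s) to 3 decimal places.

Normal-equation sums: Σt·t = 269.
And Σt·s = -126.
So AᵀA·[m]ᵀ = Aᵀs: [[269]]·[m]ᵀ = [-126]ᵀ.
Hence m = -126 / 269 ≈ -0.468401.

m = -0.468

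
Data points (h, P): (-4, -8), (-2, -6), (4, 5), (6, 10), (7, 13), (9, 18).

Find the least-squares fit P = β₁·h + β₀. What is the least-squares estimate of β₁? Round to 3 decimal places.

Forming AᵀA = [[202, 20]; [20, 6]] and AᵀP = [377, 32]ᵀ gives AᵀA·[β₁, β₀]ᵀ = AᵀP.
Δ = 202·6 − 20² = 812.
β₁ = (377·6 − 20·32)/812 = 811/406; β₀ = (202·32 − 20·377)/812 = -269/203.

β₁ = 1.998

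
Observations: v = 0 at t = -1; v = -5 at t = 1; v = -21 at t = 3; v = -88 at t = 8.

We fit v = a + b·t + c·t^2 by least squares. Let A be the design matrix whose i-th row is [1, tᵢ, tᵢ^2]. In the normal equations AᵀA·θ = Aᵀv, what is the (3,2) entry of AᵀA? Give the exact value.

Row 3 ↔ basis t^2, column 2 ↔ basis t, so (AᵀA)_{3,2} = Σᵢ (t^2)·(t) = (1)·(-1) + (1)·(1) + (9)·(3) + (64)·(8) = 539.

539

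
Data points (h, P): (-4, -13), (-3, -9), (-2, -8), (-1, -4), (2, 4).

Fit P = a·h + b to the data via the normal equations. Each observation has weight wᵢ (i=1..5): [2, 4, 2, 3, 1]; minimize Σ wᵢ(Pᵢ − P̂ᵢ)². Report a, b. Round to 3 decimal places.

a = 2.744, b = -1.450

The normal equations are: 83·a + (-25)·b = 264;  (-25)·a + 12·b = -86.
(Σwᵢ·h·h = 83, Σwᵢ·h = -25, Σwᵢ·1 = 12, Σwᵢ·h·P = 264, Σwᵢ·P = -86.)
Δ = 83·12 − (-25)² = 371.
a = (264·12 − (-25)·(-86))/371 = 1018/371; b = (83·(-86) − (-25)·264)/371 = -538/371.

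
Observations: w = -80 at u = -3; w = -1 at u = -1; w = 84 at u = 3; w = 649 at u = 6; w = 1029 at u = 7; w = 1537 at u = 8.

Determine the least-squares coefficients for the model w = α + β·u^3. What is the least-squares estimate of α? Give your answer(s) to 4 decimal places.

α = 1.8197

Setting ∂/∂α … = 0 gives: 6·α + 1070·β = 3218;  1070·α + 427908·β = 1284504.
(Σ1 = 6, Σu^3 = 1070, Σu^3·u^3 = 427908, Σw = 3218, Σu^3·w = 1284504.)
det = 6·427908 − 1070² = 1422548.
α = (3218·427908 − 1070·1284504)/1422548 = 647166/355637; β = (6·1284504 − 1070·3218)/1422548 = 1065941/355637.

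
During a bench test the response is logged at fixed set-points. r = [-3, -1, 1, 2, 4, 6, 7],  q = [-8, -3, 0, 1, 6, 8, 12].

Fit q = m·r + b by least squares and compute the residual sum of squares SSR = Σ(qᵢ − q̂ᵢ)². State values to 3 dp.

MᵀM·[m, b]ᵀ = Mᵀq reads: 116·m + 16·b = 185;  16·m + 7·b = 16.
(Σr·r = 116, Σr = 16, Σ1 = 7, Σr·q = 185, Σq = 16.)
Determinant 116·7 − 16² = 556.
m = (185·7 − 16·16)/556 = 1039/556; b = (116·16 − 16·185)/556 = -276/139.
Residuals: -227/556, 475/556, 65/556, -209/278, 71/139, -341/278, 503/556; SSR = 2257/556.

SSR = 4.059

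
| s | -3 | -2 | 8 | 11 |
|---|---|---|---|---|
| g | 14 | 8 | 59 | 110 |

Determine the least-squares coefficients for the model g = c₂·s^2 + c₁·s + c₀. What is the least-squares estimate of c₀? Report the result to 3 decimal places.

Entries of MᵀM: Σs^2·s^2 = 18834, Σs^2·s = 1808, Σs^2 = 198, Σs·s = 198, Σs = 14, Σ1 = 4.
Right-hand side: Σs^2·g = 17244, Σs·g = 1624, Σg = 191.
Inverting the 3×3 Gram matrix, [c₂, c₁, c₀]ᵀ = [95253/102692, -54261/102692, 378433/102692]ᵀ.

c₀ = 3.685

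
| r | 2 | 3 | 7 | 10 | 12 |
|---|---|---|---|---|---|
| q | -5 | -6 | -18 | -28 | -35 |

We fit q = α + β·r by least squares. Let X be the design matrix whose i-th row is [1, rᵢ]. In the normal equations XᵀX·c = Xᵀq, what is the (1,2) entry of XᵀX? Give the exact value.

34

Row 1 ↔ basis 1, column 2 ↔ basis r, so (XᵀX)_{1,2} = Σᵢ r = (1)·(2) + (1)·(3) + (1)·(7) + (1)·(10) + (1)·(12) = 34.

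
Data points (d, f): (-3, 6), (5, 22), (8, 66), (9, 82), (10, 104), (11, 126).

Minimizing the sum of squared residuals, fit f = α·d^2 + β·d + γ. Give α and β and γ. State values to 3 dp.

AᵀA·[α, β, γ]ᵀ = Aᵀf reads: 36004·α + 3670·β + 400·γ = 37116;  3670·α + 400·β + 40·γ = 3784;  400·α + 40·β + 6·γ = 406.
Solving the 3×3 system (Gaussian elimination) gives α = 38848/35745, β = -17558/178725, γ = -49237/11915.

α = 1.087, β = -0.098, γ = -4.132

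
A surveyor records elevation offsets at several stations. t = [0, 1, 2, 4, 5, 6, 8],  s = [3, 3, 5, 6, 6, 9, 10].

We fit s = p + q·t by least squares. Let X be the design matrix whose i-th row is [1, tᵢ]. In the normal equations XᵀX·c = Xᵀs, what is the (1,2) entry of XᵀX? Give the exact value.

Row 1 ↔ basis 1, column 2 ↔ basis t, so (XᵀX)_{1,2} = Σᵢ t = (1)·(0) + (1)·(1) + (1)·(2) + (1)·(4) + (1)·(5) + (1)·(6) + (1)·(8) = 26.

26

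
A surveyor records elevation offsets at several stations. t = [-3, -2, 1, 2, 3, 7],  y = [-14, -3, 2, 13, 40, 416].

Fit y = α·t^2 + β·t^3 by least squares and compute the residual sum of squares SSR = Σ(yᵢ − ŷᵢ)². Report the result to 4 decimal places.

The normal system MᵀM·[α, β]ᵀ = Mᵀy is [[2596, 16808]; [16808, 119236]]·[α, β]ᵀ = [20660, 144276]ᵀ.
det = 2596·119236 − 16808² = 27027792.
α = (20660·119236 − 16808·144276)/27027792 = 2401547/1689237; β = (2596·144276 − 16808·20660)/27027792 = 155041/153567.
Residuals: 87104/187693, -1030291/1689237, -728524/1689237, -429905/563079, -10180/187693, 77096/1689237; SSR = 2299562/1689237.

SSR = 1.3613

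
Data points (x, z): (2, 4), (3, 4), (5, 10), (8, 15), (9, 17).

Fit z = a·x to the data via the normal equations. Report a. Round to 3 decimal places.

a = 1.874

Setting ∂/∂a … = 0 gives: 183·a = 343.
Hence a = 343 / 183 ≈ 1.87432.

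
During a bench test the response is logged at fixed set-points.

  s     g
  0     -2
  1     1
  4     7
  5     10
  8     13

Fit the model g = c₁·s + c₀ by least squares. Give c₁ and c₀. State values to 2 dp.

c₁ = 1.91, c₀ = -1.07

Normal-equation sums: Σs·s = 106, Σs = 18, Σ1 = 5.
And Σs·g = 183, Σg = 29.
So AᵀA·[c₁, c₀]ᵀ = Aᵀg: [[106, 18]; [18, 5]]·[c₁, c₀]ᵀ = [183, 29]ᵀ.
Determinant 106·5 − 18² = 206.
c₁ = (183·5 − 18·29)/206 = 393/206; c₀ = (106·29 − 18·183)/206 = -110/103.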